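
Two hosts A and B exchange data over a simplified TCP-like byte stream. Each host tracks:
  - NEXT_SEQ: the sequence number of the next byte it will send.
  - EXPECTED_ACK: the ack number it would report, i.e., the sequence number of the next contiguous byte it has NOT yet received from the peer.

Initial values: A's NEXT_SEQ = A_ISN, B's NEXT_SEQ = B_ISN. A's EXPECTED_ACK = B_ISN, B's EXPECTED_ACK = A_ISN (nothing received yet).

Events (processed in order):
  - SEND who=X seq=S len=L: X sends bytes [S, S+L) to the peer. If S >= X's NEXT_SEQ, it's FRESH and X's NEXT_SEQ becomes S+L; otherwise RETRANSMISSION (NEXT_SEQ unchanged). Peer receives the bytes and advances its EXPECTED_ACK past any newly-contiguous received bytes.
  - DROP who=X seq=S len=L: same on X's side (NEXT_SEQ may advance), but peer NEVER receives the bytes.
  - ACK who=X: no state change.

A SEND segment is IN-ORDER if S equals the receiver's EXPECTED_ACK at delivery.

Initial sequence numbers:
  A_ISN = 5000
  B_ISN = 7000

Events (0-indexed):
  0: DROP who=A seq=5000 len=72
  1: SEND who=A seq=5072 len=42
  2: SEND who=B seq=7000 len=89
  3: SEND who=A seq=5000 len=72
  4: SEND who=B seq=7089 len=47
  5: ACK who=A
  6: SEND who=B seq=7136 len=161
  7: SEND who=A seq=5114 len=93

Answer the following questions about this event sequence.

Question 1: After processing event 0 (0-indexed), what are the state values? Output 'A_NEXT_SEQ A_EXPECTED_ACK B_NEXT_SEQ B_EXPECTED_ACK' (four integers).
After event 0: A_seq=5072 A_ack=7000 B_seq=7000 B_ack=5000

5072 7000 7000 5000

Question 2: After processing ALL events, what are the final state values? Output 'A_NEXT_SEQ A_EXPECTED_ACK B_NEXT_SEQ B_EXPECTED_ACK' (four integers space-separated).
Answer: 5207 7297 7297 5207

Derivation:
After event 0: A_seq=5072 A_ack=7000 B_seq=7000 B_ack=5000
After event 1: A_seq=5114 A_ack=7000 B_seq=7000 B_ack=5000
After event 2: A_seq=5114 A_ack=7089 B_seq=7089 B_ack=5000
After event 3: A_seq=5114 A_ack=7089 B_seq=7089 B_ack=5114
After event 4: A_seq=5114 A_ack=7136 B_seq=7136 B_ack=5114
After event 5: A_seq=5114 A_ack=7136 B_seq=7136 B_ack=5114
After event 6: A_seq=5114 A_ack=7297 B_seq=7297 B_ack=5114
After event 7: A_seq=5207 A_ack=7297 B_seq=7297 B_ack=5207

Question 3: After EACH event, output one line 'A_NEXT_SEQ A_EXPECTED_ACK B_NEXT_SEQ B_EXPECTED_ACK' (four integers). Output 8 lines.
5072 7000 7000 5000
5114 7000 7000 5000
5114 7089 7089 5000
5114 7089 7089 5114
5114 7136 7136 5114
5114 7136 7136 5114
5114 7297 7297 5114
5207 7297 7297 5207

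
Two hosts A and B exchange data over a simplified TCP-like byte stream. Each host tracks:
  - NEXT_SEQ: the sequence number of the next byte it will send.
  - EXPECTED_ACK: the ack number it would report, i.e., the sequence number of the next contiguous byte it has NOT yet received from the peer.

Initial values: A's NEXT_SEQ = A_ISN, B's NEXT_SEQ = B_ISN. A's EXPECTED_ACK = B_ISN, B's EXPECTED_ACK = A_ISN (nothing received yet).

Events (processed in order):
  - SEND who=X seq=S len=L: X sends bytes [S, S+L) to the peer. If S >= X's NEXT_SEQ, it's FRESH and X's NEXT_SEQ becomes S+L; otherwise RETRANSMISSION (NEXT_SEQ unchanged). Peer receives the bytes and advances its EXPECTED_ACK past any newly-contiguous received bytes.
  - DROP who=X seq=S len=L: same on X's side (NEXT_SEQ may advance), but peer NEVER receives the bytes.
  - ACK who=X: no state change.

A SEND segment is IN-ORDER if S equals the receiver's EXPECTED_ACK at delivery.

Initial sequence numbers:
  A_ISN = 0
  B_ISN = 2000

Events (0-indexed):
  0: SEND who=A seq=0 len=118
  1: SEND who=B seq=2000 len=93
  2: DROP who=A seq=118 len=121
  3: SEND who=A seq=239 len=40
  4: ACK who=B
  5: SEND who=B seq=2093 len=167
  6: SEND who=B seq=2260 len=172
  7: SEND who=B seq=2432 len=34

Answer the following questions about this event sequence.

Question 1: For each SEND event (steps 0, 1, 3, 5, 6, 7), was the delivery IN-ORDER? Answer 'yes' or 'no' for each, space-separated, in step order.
Step 0: SEND seq=0 -> in-order
Step 1: SEND seq=2000 -> in-order
Step 3: SEND seq=239 -> out-of-order
Step 5: SEND seq=2093 -> in-order
Step 6: SEND seq=2260 -> in-order
Step 7: SEND seq=2432 -> in-order

Answer: yes yes no yes yes yes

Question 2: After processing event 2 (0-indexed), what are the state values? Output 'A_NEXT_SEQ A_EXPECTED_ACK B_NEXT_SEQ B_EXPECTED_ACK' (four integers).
After event 0: A_seq=118 A_ack=2000 B_seq=2000 B_ack=118
After event 1: A_seq=118 A_ack=2093 B_seq=2093 B_ack=118
After event 2: A_seq=239 A_ack=2093 B_seq=2093 B_ack=118

239 2093 2093 118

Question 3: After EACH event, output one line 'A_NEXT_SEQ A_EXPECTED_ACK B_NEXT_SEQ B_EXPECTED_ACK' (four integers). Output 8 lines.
118 2000 2000 118
118 2093 2093 118
239 2093 2093 118
279 2093 2093 118
279 2093 2093 118
279 2260 2260 118
279 2432 2432 118
279 2466 2466 118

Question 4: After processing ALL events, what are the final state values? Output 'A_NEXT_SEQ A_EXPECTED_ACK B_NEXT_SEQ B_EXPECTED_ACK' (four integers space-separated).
After event 0: A_seq=118 A_ack=2000 B_seq=2000 B_ack=118
After event 1: A_seq=118 A_ack=2093 B_seq=2093 B_ack=118
After event 2: A_seq=239 A_ack=2093 B_seq=2093 B_ack=118
After event 3: A_seq=279 A_ack=2093 B_seq=2093 B_ack=118
After event 4: A_seq=279 A_ack=2093 B_seq=2093 B_ack=118
After event 5: A_seq=279 A_ack=2260 B_seq=2260 B_ack=118
After event 6: A_seq=279 A_ack=2432 B_seq=2432 B_ack=118
After event 7: A_seq=279 A_ack=2466 B_seq=2466 B_ack=118

Answer: 279 2466 2466 118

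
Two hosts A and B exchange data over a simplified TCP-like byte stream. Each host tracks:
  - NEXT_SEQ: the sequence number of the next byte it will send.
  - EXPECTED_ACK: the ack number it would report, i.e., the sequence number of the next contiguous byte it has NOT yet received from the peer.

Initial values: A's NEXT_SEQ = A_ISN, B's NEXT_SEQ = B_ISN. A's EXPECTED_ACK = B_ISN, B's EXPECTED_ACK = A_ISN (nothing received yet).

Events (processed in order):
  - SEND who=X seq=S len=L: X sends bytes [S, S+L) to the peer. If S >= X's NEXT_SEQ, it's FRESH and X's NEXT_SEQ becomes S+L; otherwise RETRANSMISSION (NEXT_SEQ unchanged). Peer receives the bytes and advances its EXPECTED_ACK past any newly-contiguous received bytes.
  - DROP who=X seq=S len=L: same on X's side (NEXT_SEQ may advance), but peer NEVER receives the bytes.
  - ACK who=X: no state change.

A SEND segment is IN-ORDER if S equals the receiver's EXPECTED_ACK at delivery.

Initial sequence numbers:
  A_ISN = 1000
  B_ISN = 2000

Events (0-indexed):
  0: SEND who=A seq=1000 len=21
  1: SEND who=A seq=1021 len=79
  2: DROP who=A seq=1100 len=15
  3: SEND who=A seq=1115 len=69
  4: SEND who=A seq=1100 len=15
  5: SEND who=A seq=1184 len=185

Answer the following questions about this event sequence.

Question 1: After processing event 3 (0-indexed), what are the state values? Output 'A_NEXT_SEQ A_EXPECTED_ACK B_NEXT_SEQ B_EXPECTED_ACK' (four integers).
After event 0: A_seq=1021 A_ack=2000 B_seq=2000 B_ack=1021
After event 1: A_seq=1100 A_ack=2000 B_seq=2000 B_ack=1100
After event 2: A_seq=1115 A_ack=2000 B_seq=2000 B_ack=1100
After event 3: A_seq=1184 A_ack=2000 B_seq=2000 B_ack=1100

1184 2000 2000 1100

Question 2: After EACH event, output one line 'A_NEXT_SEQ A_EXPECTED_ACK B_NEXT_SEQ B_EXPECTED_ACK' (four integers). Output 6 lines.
1021 2000 2000 1021
1100 2000 2000 1100
1115 2000 2000 1100
1184 2000 2000 1100
1184 2000 2000 1184
1369 2000 2000 1369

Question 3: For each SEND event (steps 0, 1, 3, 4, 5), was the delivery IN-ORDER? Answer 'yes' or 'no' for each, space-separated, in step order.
Step 0: SEND seq=1000 -> in-order
Step 1: SEND seq=1021 -> in-order
Step 3: SEND seq=1115 -> out-of-order
Step 4: SEND seq=1100 -> in-order
Step 5: SEND seq=1184 -> in-order

Answer: yes yes no yes yes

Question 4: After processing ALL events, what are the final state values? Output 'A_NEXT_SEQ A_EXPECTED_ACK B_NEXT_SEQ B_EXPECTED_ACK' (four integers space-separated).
After event 0: A_seq=1021 A_ack=2000 B_seq=2000 B_ack=1021
After event 1: A_seq=1100 A_ack=2000 B_seq=2000 B_ack=1100
After event 2: A_seq=1115 A_ack=2000 B_seq=2000 B_ack=1100
After event 3: A_seq=1184 A_ack=2000 B_seq=2000 B_ack=1100
After event 4: A_seq=1184 A_ack=2000 B_seq=2000 B_ack=1184
After event 5: A_seq=1369 A_ack=2000 B_seq=2000 B_ack=1369

Answer: 1369 2000 2000 1369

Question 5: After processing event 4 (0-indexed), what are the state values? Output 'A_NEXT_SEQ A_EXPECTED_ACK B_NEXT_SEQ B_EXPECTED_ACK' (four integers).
After event 0: A_seq=1021 A_ack=2000 B_seq=2000 B_ack=1021
After event 1: A_seq=1100 A_ack=2000 B_seq=2000 B_ack=1100
After event 2: A_seq=1115 A_ack=2000 B_seq=2000 B_ack=1100
After event 3: A_seq=1184 A_ack=2000 B_seq=2000 B_ack=1100
After event 4: A_seq=1184 A_ack=2000 B_seq=2000 B_ack=1184

1184 2000 2000 1184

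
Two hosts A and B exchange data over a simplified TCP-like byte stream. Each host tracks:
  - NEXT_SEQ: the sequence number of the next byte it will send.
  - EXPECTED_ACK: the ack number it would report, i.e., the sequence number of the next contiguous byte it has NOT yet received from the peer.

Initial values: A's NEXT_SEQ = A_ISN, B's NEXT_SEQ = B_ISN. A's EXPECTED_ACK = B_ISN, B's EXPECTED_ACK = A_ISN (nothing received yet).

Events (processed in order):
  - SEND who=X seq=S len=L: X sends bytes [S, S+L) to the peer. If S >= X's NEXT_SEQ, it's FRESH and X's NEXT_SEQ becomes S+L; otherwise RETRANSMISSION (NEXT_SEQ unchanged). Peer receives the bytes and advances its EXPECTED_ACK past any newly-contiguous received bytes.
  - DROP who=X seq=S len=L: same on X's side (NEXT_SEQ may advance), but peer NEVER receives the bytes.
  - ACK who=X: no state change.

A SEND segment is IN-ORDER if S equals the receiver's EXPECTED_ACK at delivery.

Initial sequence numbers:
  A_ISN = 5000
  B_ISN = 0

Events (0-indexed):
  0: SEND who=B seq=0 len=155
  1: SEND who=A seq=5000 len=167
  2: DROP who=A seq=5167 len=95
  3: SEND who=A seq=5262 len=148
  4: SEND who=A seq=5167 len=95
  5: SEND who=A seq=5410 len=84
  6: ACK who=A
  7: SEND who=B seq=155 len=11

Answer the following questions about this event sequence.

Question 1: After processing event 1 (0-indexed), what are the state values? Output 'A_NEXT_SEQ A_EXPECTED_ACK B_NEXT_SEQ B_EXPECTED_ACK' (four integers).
After event 0: A_seq=5000 A_ack=155 B_seq=155 B_ack=5000
After event 1: A_seq=5167 A_ack=155 B_seq=155 B_ack=5167

5167 155 155 5167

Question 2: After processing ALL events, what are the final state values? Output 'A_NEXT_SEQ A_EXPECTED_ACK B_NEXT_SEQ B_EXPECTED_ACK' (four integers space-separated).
After event 0: A_seq=5000 A_ack=155 B_seq=155 B_ack=5000
After event 1: A_seq=5167 A_ack=155 B_seq=155 B_ack=5167
After event 2: A_seq=5262 A_ack=155 B_seq=155 B_ack=5167
After event 3: A_seq=5410 A_ack=155 B_seq=155 B_ack=5167
After event 4: A_seq=5410 A_ack=155 B_seq=155 B_ack=5410
After event 5: A_seq=5494 A_ack=155 B_seq=155 B_ack=5494
After event 6: A_seq=5494 A_ack=155 B_seq=155 B_ack=5494
After event 7: A_seq=5494 A_ack=166 B_seq=166 B_ack=5494

Answer: 5494 166 166 5494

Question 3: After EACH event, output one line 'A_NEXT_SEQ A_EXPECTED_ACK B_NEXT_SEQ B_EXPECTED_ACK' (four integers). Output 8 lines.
5000 155 155 5000
5167 155 155 5167
5262 155 155 5167
5410 155 155 5167
5410 155 155 5410
5494 155 155 5494
5494 155 155 5494
5494 166 166 5494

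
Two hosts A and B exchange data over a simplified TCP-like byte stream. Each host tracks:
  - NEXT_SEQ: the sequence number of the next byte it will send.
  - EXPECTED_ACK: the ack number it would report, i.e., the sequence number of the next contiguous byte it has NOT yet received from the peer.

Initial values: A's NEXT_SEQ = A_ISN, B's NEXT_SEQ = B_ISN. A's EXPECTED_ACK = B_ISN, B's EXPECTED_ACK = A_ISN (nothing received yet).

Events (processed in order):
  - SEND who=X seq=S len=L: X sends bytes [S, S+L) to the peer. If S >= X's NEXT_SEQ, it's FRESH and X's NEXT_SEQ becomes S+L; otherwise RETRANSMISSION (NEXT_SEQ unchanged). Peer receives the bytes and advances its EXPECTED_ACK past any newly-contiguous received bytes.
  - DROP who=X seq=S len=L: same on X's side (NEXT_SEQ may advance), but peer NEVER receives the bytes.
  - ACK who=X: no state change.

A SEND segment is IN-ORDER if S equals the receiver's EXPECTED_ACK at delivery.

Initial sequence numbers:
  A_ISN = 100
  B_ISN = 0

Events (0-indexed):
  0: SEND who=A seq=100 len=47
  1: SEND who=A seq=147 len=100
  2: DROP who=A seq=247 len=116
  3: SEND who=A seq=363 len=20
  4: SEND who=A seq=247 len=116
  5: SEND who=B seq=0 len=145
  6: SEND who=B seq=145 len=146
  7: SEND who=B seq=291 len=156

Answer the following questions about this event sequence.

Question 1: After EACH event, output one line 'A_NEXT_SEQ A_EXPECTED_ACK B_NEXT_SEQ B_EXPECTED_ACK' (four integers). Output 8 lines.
147 0 0 147
247 0 0 247
363 0 0 247
383 0 0 247
383 0 0 383
383 145 145 383
383 291 291 383
383 447 447 383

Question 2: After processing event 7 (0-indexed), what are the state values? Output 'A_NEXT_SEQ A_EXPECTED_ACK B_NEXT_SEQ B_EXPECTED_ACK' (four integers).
After event 0: A_seq=147 A_ack=0 B_seq=0 B_ack=147
After event 1: A_seq=247 A_ack=0 B_seq=0 B_ack=247
After event 2: A_seq=363 A_ack=0 B_seq=0 B_ack=247
After event 3: A_seq=383 A_ack=0 B_seq=0 B_ack=247
After event 4: A_seq=383 A_ack=0 B_seq=0 B_ack=383
After event 5: A_seq=383 A_ack=145 B_seq=145 B_ack=383
After event 6: A_seq=383 A_ack=291 B_seq=291 B_ack=383
After event 7: A_seq=383 A_ack=447 B_seq=447 B_ack=383

383 447 447 383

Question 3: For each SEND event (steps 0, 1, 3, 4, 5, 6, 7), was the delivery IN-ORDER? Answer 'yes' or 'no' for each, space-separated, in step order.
Step 0: SEND seq=100 -> in-order
Step 1: SEND seq=147 -> in-order
Step 3: SEND seq=363 -> out-of-order
Step 4: SEND seq=247 -> in-order
Step 5: SEND seq=0 -> in-order
Step 6: SEND seq=145 -> in-order
Step 7: SEND seq=291 -> in-order

Answer: yes yes no yes yes yes yes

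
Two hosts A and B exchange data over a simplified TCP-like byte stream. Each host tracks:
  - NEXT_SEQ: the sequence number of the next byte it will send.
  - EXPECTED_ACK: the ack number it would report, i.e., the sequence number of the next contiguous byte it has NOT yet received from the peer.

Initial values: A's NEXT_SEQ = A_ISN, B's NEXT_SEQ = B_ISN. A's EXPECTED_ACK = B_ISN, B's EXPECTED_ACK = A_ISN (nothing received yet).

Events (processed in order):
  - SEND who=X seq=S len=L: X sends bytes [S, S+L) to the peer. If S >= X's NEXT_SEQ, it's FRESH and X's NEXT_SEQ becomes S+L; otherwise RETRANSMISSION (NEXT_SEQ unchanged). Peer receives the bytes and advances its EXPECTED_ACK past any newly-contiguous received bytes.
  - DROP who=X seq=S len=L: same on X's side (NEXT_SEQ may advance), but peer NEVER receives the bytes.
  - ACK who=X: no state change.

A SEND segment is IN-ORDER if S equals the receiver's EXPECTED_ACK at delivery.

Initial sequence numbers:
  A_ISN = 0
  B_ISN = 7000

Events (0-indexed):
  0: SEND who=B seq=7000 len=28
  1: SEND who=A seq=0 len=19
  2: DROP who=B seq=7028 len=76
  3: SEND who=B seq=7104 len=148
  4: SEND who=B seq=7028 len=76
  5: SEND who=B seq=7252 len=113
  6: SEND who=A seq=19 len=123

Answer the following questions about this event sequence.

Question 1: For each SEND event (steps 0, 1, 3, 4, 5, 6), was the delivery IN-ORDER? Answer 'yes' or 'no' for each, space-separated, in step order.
Answer: yes yes no yes yes yes

Derivation:
Step 0: SEND seq=7000 -> in-order
Step 1: SEND seq=0 -> in-order
Step 3: SEND seq=7104 -> out-of-order
Step 4: SEND seq=7028 -> in-order
Step 5: SEND seq=7252 -> in-order
Step 6: SEND seq=19 -> in-order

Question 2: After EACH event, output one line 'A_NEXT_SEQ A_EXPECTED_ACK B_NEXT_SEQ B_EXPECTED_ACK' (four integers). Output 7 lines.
0 7028 7028 0
19 7028 7028 19
19 7028 7104 19
19 7028 7252 19
19 7252 7252 19
19 7365 7365 19
142 7365 7365 142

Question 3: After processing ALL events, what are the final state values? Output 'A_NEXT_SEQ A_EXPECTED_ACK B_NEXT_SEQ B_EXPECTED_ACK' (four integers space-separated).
After event 0: A_seq=0 A_ack=7028 B_seq=7028 B_ack=0
After event 1: A_seq=19 A_ack=7028 B_seq=7028 B_ack=19
After event 2: A_seq=19 A_ack=7028 B_seq=7104 B_ack=19
After event 3: A_seq=19 A_ack=7028 B_seq=7252 B_ack=19
After event 4: A_seq=19 A_ack=7252 B_seq=7252 B_ack=19
After event 5: A_seq=19 A_ack=7365 B_seq=7365 B_ack=19
After event 6: A_seq=142 A_ack=7365 B_seq=7365 B_ack=142

Answer: 142 7365 7365 142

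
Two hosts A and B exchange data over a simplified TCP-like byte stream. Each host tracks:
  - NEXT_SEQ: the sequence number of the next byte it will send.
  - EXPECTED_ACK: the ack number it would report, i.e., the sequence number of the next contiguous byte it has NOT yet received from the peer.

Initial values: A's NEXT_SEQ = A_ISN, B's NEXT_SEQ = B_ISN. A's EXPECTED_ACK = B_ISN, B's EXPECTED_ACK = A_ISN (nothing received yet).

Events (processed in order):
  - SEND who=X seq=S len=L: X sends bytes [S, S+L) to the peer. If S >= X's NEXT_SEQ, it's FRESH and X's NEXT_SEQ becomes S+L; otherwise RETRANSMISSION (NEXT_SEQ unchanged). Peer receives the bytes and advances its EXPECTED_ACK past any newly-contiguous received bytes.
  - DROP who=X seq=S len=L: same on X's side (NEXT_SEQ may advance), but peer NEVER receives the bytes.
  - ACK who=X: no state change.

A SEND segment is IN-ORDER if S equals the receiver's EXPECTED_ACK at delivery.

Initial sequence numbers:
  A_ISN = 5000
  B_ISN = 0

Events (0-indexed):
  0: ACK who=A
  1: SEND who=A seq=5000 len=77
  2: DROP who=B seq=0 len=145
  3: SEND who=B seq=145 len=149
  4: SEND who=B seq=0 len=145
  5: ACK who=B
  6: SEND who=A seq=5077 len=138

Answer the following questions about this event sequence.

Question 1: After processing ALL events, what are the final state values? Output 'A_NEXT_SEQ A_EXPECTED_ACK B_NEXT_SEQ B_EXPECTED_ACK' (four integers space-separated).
Answer: 5215 294 294 5215

Derivation:
After event 0: A_seq=5000 A_ack=0 B_seq=0 B_ack=5000
After event 1: A_seq=5077 A_ack=0 B_seq=0 B_ack=5077
After event 2: A_seq=5077 A_ack=0 B_seq=145 B_ack=5077
After event 3: A_seq=5077 A_ack=0 B_seq=294 B_ack=5077
After event 4: A_seq=5077 A_ack=294 B_seq=294 B_ack=5077
After event 5: A_seq=5077 A_ack=294 B_seq=294 B_ack=5077
After event 6: A_seq=5215 A_ack=294 B_seq=294 B_ack=5215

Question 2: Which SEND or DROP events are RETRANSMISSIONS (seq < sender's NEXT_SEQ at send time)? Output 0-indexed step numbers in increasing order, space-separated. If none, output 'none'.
Step 1: SEND seq=5000 -> fresh
Step 2: DROP seq=0 -> fresh
Step 3: SEND seq=145 -> fresh
Step 4: SEND seq=0 -> retransmit
Step 6: SEND seq=5077 -> fresh

Answer: 4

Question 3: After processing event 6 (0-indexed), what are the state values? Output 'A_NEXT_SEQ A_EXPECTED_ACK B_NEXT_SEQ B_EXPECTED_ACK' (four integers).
After event 0: A_seq=5000 A_ack=0 B_seq=0 B_ack=5000
After event 1: A_seq=5077 A_ack=0 B_seq=0 B_ack=5077
After event 2: A_seq=5077 A_ack=0 B_seq=145 B_ack=5077
After event 3: A_seq=5077 A_ack=0 B_seq=294 B_ack=5077
After event 4: A_seq=5077 A_ack=294 B_seq=294 B_ack=5077
After event 5: A_seq=5077 A_ack=294 B_seq=294 B_ack=5077
After event 6: A_seq=5215 A_ack=294 B_seq=294 B_ack=5215

5215 294 294 5215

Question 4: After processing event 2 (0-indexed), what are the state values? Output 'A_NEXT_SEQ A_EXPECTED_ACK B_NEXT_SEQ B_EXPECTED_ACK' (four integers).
After event 0: A_seq=5000 A_ack=0 B_seq=0 B_ack=5000
After event 1: A_seq=5077 A_ack=0 B_seq=0 B_ack=5077
After event 2: A_seq=5077 A_ack=0 B_seq=145 B_ack=5077

5077 0 145 5077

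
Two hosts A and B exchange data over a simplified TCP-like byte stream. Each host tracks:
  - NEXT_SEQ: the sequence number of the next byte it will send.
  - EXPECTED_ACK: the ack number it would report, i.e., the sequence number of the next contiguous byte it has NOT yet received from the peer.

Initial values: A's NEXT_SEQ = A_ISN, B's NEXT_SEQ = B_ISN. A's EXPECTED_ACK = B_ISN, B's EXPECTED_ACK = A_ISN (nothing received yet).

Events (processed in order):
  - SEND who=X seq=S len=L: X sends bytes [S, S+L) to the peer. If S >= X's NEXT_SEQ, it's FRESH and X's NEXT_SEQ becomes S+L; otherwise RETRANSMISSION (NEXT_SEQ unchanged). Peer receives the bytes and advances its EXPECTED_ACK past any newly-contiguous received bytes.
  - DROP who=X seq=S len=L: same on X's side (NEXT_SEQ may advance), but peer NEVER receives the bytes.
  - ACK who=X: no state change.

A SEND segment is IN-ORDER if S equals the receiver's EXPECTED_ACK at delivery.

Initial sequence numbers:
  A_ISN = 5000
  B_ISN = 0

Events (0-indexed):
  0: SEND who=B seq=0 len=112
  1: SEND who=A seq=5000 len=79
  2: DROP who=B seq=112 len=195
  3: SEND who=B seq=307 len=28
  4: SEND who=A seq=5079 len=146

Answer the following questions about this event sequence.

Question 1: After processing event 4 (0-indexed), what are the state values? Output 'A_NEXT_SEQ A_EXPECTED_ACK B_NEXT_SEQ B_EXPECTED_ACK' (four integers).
After event 0: A_seq=5000 A_ack=112 B_seq=112 B_ack=5000
After event 1: A_seq=5079 A_ack=112 B_seq=112 B_ack=5079
After event 2: A_seq=5079 A_ack=112 B_seq=307 B_ack=5079
After event 3: A_seq=5079 A_ack=112 B_seq=335 B_ack=5079
After event 4: A_seq=5225 A_ack=112 B_seq=335 B_ack=5225

5225 112 335 5225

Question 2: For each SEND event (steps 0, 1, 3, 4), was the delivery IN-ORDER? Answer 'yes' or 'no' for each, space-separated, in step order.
Answer: yes yes no yes

Derivation:
Step 0: SEND seq=0 -> in-order
Step 1: SEND seq=5000 -> in-order
Step 3: SEND seq=307 -> out-of-order
Step 4: SEND seq=5079 -> in-order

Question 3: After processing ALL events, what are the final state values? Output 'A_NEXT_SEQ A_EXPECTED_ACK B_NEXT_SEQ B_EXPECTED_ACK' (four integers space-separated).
Answer: 5225 112 335 5225

Derivation:
After event 0: A_seq=5000 A_ack=112 B_seq=112 B_ack=5000
After event 1: A_seq=5079 A_ack=112 B_seq=112 B_ack=5079
After event 2: A_seq=5079 A_ack=112 B_seq=307 B_ack=5079
After event 3: A_seq=5079 A_ack=112 B_seq=335 B_ack=5079
After event 4: A_seq=5225 A_ack=112 B_seq=335 B_ack=5225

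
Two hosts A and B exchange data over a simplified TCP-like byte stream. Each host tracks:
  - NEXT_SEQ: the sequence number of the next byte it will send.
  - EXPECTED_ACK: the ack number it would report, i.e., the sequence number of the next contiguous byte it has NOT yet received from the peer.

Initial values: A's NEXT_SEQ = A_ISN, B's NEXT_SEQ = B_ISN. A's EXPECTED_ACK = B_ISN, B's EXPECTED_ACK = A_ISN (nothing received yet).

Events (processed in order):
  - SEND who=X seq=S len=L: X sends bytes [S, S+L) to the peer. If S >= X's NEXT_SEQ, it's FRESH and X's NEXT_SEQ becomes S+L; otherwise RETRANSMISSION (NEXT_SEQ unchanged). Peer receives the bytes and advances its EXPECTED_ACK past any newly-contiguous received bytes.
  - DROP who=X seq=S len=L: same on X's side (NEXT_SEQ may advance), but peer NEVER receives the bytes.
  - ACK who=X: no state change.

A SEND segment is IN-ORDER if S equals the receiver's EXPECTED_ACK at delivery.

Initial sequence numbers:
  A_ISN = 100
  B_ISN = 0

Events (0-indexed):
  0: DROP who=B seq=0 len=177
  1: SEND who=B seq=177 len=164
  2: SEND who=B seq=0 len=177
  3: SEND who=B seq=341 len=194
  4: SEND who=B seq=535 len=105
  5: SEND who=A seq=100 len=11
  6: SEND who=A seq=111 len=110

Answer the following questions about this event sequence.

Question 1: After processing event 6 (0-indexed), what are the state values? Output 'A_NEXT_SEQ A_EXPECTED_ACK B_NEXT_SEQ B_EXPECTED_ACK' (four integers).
After event 0: A_seq=100 A_ack=0 B_seq=177 B_ack=100
After event 1: A_seq=100 A_ack=0 B_seq=341 B_ack=100
After event 2: A_seq=100 A_ack=341 B_seq=341 B_ack=100
After event 3: A_seq=100 A_ack=535 B_seq=535 B_ack=100
After event 4: A_seq=100 A_ack=640 B_seq=640 B_ack=100
After event 5: A_seq=111 A_ack=640 B_seq=640 B_ack=111
After event 6: A_seq=221 A_ack=640 B_seq=640 B_ack=221

221 640 640 221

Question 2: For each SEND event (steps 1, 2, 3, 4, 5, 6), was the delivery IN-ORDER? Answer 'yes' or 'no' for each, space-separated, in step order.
Step 1: SEND seq=177 -> out-of-order
Step 2: SEND seq=0 -> in-order
Step 3: SEND seq=341 -> in-order
Step 4: SEND seq=535 -> in-order
Step 5: SEND seq=100 -> in-order
Step 6: SEND seq=111 -> in-order

Answer: no yes yes yes yes yes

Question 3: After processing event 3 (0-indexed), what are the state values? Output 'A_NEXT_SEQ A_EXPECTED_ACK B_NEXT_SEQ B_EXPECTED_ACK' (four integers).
After event 0: A_seq=100 A_ack=0 B_seq=177 B_ack=100
After event 1: A_seq=100 A_ack=0 B_seq=341 B_ack=100
After event 2: A_seq=100 A_ack=341 B_seq=341 B_ack=100
After event 3: A_seq=100 A_ack=535 B_seq=535 B_ack=100

100 535 535 100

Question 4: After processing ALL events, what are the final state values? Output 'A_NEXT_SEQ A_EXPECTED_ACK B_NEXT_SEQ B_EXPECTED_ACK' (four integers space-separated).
Answer: 221 640 640 221

Derivation:
After event 0: A_seq=100 A_ack=0 B_seq=177 B_ack=100
After event 1: A_seq=100 A_ack=0 B_seq=341 B_ack=100
After event 2: A_seq=100 A_ack=341 B_seq=341 B_ack=100
After event 3: A_seq=100 A_ack=535 B_seq=535 B_ack=100
After event 4: A_seq=100 A_ack=640 B_seq=640 B_ack=100
After event 5: A_seq=111 A_ack=640 B_seq=640 B_ack=111
After event 6: A_seq=221 A_ack=640 B_seq=640 B_ack=221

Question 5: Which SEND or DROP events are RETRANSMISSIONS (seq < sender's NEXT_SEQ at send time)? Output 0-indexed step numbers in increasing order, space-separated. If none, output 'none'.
Step 0: DROP seq=0 -> fresh
Step 1: SEND seq=177 -> fresh
Step 2: SEND seq=0 -> retransmit
Step 3: SEND seq=341 -> fresh
Step 4: SEND seq=535 -> fresh
Step 5: SEND seq=100 -> fresh
Step 6: SEND seq=111 -> fresh

Answer: 2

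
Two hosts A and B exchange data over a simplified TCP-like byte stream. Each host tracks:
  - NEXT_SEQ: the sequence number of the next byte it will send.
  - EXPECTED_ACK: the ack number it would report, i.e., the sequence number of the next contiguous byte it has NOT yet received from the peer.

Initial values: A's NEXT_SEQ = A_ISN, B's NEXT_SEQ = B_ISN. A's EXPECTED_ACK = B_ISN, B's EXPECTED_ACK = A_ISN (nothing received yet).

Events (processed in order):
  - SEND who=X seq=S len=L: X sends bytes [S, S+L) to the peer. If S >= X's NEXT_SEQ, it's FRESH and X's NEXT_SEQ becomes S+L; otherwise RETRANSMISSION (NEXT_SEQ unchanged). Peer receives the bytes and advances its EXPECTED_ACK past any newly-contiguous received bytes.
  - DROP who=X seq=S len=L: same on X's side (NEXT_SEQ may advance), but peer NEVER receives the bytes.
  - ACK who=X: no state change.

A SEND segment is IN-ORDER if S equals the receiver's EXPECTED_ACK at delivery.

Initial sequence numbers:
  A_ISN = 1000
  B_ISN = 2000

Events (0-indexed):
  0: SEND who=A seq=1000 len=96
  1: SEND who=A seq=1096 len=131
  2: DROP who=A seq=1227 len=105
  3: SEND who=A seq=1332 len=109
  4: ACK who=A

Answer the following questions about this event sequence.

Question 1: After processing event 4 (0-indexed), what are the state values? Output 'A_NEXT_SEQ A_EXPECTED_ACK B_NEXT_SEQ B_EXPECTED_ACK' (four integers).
After event 0: A_seq=1096 A_ack=2000 B_seq=2000 B_ack=1096
After event 1: A_seq=1227 A_ack=2000 B_seq=2000 B_ack=1227
After event 2: A_seq=1332 A_ack=2000 B_seq=2000 B_ack=1227
After event 3: A_seq=1441 A_ack=2000 B_seq=2000 B_ack=1227
After event 4: A_seq=1441 A_ack=2000 B_seq=2000 B_ack=1227

1441 2000 2000 1227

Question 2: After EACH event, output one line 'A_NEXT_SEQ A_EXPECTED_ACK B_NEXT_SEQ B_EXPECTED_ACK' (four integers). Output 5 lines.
1096 2000 2000 1096
1227 2000 2000 1227
1332 2000 2000 1227
1441 2000 2000 1227
1441 2000 2000 1227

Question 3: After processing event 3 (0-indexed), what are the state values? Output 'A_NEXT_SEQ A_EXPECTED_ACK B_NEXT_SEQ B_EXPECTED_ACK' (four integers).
After event 0: A_seq=1096 A_ack=2000 B_seq=2000 B_ack=1096
After event 1: A_seq=1227 A_ack=2000 B_seq=2000 B_ack=1227
After event 2: A_seq=1332 A_ack=2000 B_seq=2000 B_ack=1227
After event 3: A_seq=1441 A_ack=2000 B_seq=2000 B_ack=1227

1441 2000 2000 1227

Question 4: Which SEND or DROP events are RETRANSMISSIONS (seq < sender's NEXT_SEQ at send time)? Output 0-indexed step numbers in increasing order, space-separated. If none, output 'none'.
Answer: none

Derivation:
Step 0: SEND seq=1000 -> fresh
Step 1: SEND seq=1096 -> fresh
Step 2: DROP seq=1227 -> fresh
Step 3: SEND seq=1332 -> fresh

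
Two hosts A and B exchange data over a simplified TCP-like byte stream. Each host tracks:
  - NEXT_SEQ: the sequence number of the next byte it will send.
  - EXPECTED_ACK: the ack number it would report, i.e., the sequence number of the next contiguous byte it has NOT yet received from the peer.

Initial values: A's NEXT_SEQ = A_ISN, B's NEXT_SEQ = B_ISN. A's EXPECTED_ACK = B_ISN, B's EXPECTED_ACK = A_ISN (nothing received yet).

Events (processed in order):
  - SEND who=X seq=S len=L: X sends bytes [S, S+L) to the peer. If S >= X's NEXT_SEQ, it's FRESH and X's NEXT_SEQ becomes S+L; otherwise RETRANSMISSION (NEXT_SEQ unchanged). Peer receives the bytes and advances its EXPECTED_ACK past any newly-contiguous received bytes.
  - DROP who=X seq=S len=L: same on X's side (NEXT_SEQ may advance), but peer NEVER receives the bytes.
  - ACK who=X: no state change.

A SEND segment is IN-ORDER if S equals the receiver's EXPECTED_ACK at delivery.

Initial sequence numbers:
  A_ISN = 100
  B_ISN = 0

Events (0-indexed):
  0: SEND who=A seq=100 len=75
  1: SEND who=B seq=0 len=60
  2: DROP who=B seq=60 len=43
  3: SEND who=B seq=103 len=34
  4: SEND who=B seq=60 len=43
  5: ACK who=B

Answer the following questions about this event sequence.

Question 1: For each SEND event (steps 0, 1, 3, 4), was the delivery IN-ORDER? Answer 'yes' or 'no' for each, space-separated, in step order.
Answer: yes yes no yes

Derivation:
Step 0: SEND seq=100 -> in-order
Step 1: SEND seq=0 -> in-order
Step 3: SEND seq=103 -> out-of-order
Step 4: SEND seq=60 -> in-order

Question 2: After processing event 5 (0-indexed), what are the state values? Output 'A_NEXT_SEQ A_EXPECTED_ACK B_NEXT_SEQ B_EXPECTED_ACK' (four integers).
After event 0: A_seq=175 A_ack=0 B_seq=0 B_ack=175
After event 1: A_seq=175 A_ack=60 B_seq=60 B_ack=175
After event 2: A_seq=175 A_ack=60 B_seq=103 B_ack=175
After event 3: A_seq=175 A_ack=60 B_seq=137 B_ack=175
After event 4: A_seq=175 A_ack=137 B_seq=137 B_ack=175
After event 5: A_seq=175 A_ack=137 B_seq=137 B_ack=175

175 137 137 175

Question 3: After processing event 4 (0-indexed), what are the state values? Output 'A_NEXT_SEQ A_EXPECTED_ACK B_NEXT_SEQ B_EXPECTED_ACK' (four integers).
After event 0: A_seq=175 A_ack=0 B_seq=0 B_ack=175
After event 1: A_seq=175 A_ack=60 B_seq=60 B_ack=175
After event 2: A_seq=175 A_ack=60 B_seq=103 B_ack=175
After event 3: A_seq=175 A_ack=60 B_seq=137 B_ack=175
After event 4: A_seq=175 A_ack=137 B_seq=137 B_ack=175

175 137 137 175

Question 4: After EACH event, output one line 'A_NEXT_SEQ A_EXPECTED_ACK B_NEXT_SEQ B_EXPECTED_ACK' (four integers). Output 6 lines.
175 0 0 175
175 60 60 175
175 60 103 175
175 60 137 175
175 137 137 175
175 137 137 175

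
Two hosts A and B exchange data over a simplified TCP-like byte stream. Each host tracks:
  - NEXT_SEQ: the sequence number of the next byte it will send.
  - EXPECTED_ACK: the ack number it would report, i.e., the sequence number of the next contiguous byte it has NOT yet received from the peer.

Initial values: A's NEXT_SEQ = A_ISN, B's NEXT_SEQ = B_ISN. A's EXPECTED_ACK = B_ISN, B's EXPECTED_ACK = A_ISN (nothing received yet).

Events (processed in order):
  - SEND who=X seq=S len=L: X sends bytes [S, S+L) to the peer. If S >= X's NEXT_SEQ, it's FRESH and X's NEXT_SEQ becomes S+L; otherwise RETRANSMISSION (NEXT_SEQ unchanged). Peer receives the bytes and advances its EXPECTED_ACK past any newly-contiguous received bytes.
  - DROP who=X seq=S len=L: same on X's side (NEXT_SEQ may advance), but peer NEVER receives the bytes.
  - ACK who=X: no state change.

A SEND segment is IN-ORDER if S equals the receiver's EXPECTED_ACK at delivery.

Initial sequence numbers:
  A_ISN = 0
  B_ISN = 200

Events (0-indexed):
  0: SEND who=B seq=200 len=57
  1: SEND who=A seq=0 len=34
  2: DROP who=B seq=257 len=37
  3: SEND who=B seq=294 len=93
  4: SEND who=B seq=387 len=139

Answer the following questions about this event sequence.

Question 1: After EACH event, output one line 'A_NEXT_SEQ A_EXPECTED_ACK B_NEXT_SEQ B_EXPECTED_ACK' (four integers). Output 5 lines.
0 257 257 0
34 257 257 34
34 257 294 34
34 257 387 34
34 257 526 34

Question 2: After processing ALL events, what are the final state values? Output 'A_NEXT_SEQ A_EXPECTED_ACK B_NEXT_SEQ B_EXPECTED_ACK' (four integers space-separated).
After event 0: A_seq=0 A_ack=257 B_seq=257 B_ack=0
After event 1: A_seq=34 A_ack=257 B_seq=257 B_ack=34
After event 2: A_seq=34 A_ack=257 B_seq=294 B_ack=34
After event 3: A_seq=34 A_ack=257 B_seq=387 B_ack=34
After event 4: A_seq=34 A_ack=257 B_seq=526 B_ack=34

Answer: 34 257 526 34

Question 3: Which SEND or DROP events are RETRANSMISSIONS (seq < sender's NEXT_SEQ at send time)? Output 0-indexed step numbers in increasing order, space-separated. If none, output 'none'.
Answer: none

Derivation:
Step 0: SEND seq=200 -> fresh
Step 1: SEND seq=0 -> fresh
Step 2: DROP seq=257 -> fresh
Step 3: SEND seq=294 -> fresh
Step 4: SEND seq=387 -> fresh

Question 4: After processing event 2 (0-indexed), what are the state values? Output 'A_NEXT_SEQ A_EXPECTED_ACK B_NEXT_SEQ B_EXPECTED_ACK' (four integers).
After event 0: A_seq=0 A_ack=257 B_seq=257 B_ack=0
After event 1: A_seq=34 A_ack=257 B_seq=257 B_ack=34
After event 2: A_seq=34 A_ack=257 B_seq=294 B_ack=34

34 257 294 34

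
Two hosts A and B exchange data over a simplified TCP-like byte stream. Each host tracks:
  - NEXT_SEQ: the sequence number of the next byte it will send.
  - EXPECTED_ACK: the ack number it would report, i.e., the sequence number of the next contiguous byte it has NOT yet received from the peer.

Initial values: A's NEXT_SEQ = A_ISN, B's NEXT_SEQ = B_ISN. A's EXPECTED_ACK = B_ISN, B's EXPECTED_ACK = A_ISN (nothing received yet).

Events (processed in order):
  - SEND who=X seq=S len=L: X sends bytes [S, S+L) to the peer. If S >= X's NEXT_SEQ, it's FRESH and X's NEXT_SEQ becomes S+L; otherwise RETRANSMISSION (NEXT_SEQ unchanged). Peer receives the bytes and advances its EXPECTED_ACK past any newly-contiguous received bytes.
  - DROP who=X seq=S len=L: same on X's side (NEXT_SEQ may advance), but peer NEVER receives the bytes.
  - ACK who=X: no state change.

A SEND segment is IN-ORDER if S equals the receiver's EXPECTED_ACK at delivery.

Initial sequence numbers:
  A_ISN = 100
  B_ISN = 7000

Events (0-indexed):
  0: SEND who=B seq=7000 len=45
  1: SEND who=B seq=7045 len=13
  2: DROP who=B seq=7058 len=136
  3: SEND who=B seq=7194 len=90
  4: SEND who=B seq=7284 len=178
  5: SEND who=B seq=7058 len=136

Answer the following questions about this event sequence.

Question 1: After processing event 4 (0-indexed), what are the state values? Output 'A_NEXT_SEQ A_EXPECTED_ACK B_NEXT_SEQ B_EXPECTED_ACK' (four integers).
After event 0: A_seq=100 A_ack=7045 B_seq=7045 B_ack=100
After event 1: A_seq=100 A_ack=7058 B_seq=7058 B_ack=100
After event 2: A_seq=100 A_ack=7058 B_seq=7194 B_ack=100
After event 3: A_seq=100 A_ack=7058 B_seq=7284 B_ack=100
After event 4: A_seq=100 A_ack=7058 B_seq=7462 B_ack=100

100 7058 7462 100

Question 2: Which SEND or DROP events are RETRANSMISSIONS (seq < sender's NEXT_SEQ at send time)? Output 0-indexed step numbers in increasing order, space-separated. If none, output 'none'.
Step 0: SEND seq=7000 -> fresh
Step 1: SEND seq=7045 -> fresh
Step 2: DROP seq=7058 -> fresh
Step 3: SEND seq=7194 -> fresh
Step 4: SEND seq=7284 -> fresh
Step 5: SEND seq=7058 -> retransmit

Answer: 5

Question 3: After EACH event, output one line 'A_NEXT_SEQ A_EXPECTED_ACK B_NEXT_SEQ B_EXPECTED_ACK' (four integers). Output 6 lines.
100 7045 7045 100
100 7058 7058 100
100 7058 7194 100
100 7058 7284 100
100 7058 7462 100
100 7462 7462 100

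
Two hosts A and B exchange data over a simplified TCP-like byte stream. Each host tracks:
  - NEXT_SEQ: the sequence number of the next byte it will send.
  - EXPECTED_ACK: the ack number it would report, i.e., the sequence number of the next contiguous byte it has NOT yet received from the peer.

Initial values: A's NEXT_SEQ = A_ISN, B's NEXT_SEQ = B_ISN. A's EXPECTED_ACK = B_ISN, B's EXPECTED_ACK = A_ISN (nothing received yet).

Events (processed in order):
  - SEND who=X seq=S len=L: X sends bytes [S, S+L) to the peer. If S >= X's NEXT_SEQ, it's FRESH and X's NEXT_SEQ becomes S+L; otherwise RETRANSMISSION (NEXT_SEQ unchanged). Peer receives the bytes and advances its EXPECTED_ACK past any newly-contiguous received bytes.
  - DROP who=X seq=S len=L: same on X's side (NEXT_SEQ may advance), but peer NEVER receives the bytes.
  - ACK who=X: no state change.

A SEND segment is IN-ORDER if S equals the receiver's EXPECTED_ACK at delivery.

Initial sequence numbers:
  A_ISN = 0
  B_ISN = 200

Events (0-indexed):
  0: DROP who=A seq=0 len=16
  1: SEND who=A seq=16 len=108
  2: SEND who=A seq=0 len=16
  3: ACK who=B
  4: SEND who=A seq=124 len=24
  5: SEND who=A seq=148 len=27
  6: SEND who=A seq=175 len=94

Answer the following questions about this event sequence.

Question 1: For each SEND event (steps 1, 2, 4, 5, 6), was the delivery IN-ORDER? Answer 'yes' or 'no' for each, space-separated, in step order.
Answer: no yes yes yes yes

Derivation:
Step 1: SEND seq=16 -> out-of-order
Step 2: SEND seq=0 -> in-order
Step 4: SEND seq=124 -> in-order
Step 5: SEND seq=148 -> in-order
Step 6: SEND seq=175 -> in-order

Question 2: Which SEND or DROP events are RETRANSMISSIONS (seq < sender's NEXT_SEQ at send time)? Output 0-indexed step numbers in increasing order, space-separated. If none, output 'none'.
Answer: 2

Derivation:
Step 0: DROP seq=0 -> fresh
Step 1: SEND seq=16 -> fresh
Step 2: SEND seq=0 -> retransmit
Step 4: SEND seq=124 -> fresh
Step 5: SEND seq=148 -> fresh
Step 6: SEND seq=175 -> fresh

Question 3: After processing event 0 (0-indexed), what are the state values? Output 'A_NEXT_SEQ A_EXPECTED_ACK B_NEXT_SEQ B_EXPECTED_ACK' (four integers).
After event 0: A_seq=16 A_ack=200 B_seq=200 B_ack=0

16 200 200 0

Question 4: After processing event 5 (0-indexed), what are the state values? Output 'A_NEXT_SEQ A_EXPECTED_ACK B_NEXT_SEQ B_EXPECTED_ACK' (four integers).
After event 0: A_seq=16 A_ack=200 B_seq=200 B_ack=0
After event 1: A_seq=124 A_ack=200 B_seq=200 B_ack=0
After event 2: A_seq=124 A_ack=200 B_seq=200 B_ack=124
After event 3: A_seq=124 A_ack=200 B_seq=200 B_ack=124
After event 4: A_seq=148 A_ack=200 B_seq=200 B_ack=148
After event 5: A_seq=175 A_ack=200 B_seq=200 B_ack=175

175 200 200 175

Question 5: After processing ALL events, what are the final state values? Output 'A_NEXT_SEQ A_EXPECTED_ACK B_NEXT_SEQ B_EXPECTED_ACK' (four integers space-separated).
Answer: 269 200 200 269

Derivation:
After event 0: A_seq=16 A_ack=200 B_seq=200 B_ack=0
After event 1: A_seq=124 A_ack=200 B_seq=200 B_ack=0
After event 2: A_seq=124 A_ack=200 B_seq=200 B_ack=124
After event 3: A_seq=124 A_ack=200 B_seq=200 B_ack=124
After event 4: A_seq=148 A_ack=200 B_seq=200 B_ack=148
After event 5: A_seq=175 A_ack=200 B_seq=200 B_ack=175
After event 6: A_seq=269 A_ack=200 B_seq=200 B_ack=269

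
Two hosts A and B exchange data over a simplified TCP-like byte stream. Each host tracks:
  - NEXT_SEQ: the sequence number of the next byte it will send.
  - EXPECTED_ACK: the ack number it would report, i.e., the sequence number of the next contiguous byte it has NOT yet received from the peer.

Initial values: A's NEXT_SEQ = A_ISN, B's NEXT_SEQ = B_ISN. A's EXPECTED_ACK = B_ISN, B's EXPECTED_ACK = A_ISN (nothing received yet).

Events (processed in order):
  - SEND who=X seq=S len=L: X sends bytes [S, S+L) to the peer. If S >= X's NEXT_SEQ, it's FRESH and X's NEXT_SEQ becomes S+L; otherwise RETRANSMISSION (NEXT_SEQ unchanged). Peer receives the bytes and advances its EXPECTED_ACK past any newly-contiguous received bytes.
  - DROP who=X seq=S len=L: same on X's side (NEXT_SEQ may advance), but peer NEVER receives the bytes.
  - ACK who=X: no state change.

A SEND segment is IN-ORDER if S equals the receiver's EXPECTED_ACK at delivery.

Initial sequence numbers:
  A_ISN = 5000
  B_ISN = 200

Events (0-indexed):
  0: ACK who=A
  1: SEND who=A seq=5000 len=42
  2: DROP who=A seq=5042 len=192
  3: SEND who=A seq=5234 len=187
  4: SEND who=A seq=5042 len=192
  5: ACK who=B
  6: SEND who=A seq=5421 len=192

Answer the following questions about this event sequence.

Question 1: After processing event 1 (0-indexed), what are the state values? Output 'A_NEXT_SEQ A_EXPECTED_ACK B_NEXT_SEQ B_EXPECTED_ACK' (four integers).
After event 0: A_seq=5000 A_ack=200 B_seq=200 B_ack=5000
After event 1: A_seq=5042 A_ack=200 B_seq=200 B_ack=5042

5042 200 200 5042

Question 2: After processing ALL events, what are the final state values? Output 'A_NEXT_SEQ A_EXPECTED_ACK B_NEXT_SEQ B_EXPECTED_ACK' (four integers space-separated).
After event 0: A_seq=5000 A_ack=200 B_seq=200 B_ack=5000
After event 1: A_seq=5042 A_ack=200 B_seq=200 B_ack=5042
After event 2: A_seq=5234 A_ack=200 B_seq=200 B_ack=5042
After event 3: A_seq=5421 A_ack=200 B_seq=200 B_ack=5042
After event 4: A_seq=5421 A_ack=200 B_seq=200 B_ack=5421
After event 5: A_seq=5421 A_ack=200 B_seq=200 B_ack=5421
After event 6: A_seq=5613 A_ack=200 B_seq=200 B_ack=5613

Answer: 5613 200 200 5613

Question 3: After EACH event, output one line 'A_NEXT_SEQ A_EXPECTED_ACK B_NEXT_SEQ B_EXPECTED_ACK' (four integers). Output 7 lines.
5000 200 200 5000
5042 200 200 5042
5234 200 200 5042
5421 200 200 5042
5421 200 200 5421
5421 200 200 5421
5613 200 200 5613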